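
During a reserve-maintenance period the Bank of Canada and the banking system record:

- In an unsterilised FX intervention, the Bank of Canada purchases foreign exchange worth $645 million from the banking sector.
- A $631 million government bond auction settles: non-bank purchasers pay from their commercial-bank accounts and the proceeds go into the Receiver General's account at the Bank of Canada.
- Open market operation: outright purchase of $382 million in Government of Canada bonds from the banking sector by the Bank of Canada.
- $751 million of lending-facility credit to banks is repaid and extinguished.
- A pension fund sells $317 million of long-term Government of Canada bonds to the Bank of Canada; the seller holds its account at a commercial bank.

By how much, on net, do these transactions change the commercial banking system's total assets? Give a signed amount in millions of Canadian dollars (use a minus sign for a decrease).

FX purchase $645 million: just an asset swap on bank balance sheets → 0.
Government account inflow $631 million: bank balance sheets shrink → −$631M.
OMO purchase (from banks) $382 million: just an asset swap on bank balance sheets → 0.
Discount-window repayment $751 million: bank balance sheets shrink → −$751M.
Asset purchase (from non-banks) $317 million: bank balance sheets expand → +$317M.
Net: 0 − 631 + 0 − 751 + 317 = -$1065 million.

-$1065 million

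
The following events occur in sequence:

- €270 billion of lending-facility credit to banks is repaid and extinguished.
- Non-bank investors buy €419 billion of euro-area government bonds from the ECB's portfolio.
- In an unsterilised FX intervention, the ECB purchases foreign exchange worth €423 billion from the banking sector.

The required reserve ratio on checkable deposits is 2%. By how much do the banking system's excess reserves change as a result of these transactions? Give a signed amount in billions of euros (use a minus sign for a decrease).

Discount-window repayment €270 billion: reserves −€270B, deposits 0.
Asset sale (to non-banks) €419 billion: reserves −€419B, deposits −€419B.
FX purchase €423 billion: reserves +€423B, deposits 0.
Totals: Δreserves = −€266B, Δdeposits = −€419B.
Δrequired reserves = 2% × −€419B = −€8.38B.
Δexcess reserves = Δreserves − Δrequired = −€266B − (−€8.38B) = -€257.62 billion.

-€257.62 billion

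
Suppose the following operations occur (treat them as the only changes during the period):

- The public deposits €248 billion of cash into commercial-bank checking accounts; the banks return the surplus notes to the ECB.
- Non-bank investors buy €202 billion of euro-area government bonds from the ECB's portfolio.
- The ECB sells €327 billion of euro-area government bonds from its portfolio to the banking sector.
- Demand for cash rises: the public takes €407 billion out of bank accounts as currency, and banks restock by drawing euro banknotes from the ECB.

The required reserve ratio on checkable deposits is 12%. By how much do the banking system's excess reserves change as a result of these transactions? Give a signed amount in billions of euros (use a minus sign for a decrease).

-€644.68 billion

Currency deposit €248 billion: reserves +€248B, deposits +€248B.
Asset sale (to non-banks) €202 billion: reserves −€202B, deposits −€202B.
OMO sale (to banks) €327 billion: reserves −€327B, deposits 0.
Currency withdrawal €407 billion: reserves −€407B, deposits −€407B.
Totals: Δreserves = −€688B, Δdeposits = −€361B.
Δrequired reserves = 12% × −€361B = −€43.32B.
Δexcess reserves = Δreserves − Δrequired = −€688B − (−€43.32B) = -€644.68 billion.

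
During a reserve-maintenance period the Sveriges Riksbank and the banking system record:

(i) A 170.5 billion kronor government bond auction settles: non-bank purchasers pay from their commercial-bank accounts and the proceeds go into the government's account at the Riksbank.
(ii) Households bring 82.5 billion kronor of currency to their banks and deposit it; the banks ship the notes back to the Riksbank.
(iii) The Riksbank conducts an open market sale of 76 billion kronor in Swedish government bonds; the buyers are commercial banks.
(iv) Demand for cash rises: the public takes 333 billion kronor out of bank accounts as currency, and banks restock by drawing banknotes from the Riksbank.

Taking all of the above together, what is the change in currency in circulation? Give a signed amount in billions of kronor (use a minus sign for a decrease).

+250.5 billion

Riksbank balance sheet:
  Assets:      Securities −76B
  Liabilities: Bank reserves −497B, Currency in circulation +250.5B, Government deposits +170.5B
So the change in currency in circulation is +250.5 billion.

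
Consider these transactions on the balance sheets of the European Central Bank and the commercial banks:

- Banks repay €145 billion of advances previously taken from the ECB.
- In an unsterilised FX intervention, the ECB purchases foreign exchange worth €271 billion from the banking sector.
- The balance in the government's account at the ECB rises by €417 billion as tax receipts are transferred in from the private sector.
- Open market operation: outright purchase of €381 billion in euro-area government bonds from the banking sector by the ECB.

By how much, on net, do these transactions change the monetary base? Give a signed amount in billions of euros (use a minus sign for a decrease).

+€90 billion

ECB balance sheet:
  Assets:      Securities +€381B, Loans to banks −€145B, Foreign assets +€271B
  Liabilities: Bank reserves +€90B, Government deposits +€417B
Commercial banking system:
  Assets:      Reserves at CB +€90B, Securities −€381B, Foreign assets −€271B
  Liabilities: Checkable deposits −€417B, Borrowings from CB −€145B
Monetary base = currency + reserves: 0 + (+€90B) = +€90 billion.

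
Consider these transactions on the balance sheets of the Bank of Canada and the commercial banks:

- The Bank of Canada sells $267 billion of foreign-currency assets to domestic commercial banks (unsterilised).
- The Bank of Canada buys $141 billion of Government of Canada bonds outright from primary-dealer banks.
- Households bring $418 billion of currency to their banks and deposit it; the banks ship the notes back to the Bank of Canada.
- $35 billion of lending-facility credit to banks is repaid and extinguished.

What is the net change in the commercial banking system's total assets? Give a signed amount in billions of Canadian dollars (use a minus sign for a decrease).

+$383 billion

FX sale $267 billion: just an asset swap on bank balance sheets → 0.
OMO purchase (from banks) $141 billion: just an asset swap on bank balance sheets → 0.
Currency deposit $418 billion: bank balance sheets expand → +$418B.
Discount-window repayment $35 billion: bank balance sheets shrink → −$35B.
Net: 0 + 0 + 418 − 35 = +$383 billion.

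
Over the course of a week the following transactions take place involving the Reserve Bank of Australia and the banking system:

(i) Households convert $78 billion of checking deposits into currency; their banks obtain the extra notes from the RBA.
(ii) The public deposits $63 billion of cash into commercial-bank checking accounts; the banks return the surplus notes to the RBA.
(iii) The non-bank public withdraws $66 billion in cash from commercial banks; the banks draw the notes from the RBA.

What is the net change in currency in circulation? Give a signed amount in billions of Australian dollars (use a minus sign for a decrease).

RBA balance sheet:
  Assets:      no change
  Liabilities: Bank reserves −$81B, Currency in circulation +$81B
So the change in currency in circulation is +$81 billion.

+$81 billion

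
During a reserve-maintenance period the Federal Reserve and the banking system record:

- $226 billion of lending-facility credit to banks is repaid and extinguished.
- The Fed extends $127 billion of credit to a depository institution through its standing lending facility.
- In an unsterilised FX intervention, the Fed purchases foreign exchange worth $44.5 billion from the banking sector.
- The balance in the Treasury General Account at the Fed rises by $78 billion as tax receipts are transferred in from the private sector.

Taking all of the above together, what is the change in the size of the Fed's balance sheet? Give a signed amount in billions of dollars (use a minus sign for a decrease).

-$54.5 billion

Discount-window repayment $226 billion: a Fed asset is shed → −$226B.
Discount-window loan $127 billion: a Fed asset is acquired → +$127B.
FX purchase $44.5 billion: a Fed asset is acquired → +$44.5B.
Government account inflow $78 billion: only the composition of liabilities changes → 0.
Net: −226 + 127 + 44.5 + 0 = -$54.5 billion.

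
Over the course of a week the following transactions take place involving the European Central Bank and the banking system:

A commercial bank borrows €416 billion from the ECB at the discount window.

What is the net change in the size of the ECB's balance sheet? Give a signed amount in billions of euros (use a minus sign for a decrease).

+€416 billion

Discount-window loan €416 billion: an ECB asset is acquired → +€416B.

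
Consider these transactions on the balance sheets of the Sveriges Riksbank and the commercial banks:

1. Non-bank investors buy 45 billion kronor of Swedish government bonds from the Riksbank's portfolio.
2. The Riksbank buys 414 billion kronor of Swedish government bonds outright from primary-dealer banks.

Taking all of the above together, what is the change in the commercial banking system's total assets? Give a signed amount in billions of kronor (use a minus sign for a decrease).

Riksbank balance sheet:
  Assets:      Securities +369B
  Liabilities: Bank reserves +369B
Commercial banking system:
  Assets:      Reserves at CB +369B, Securities −414B
  Liabilities: Checkable deposits −45B
Change in total bank assets = -45 billion.

-45 billion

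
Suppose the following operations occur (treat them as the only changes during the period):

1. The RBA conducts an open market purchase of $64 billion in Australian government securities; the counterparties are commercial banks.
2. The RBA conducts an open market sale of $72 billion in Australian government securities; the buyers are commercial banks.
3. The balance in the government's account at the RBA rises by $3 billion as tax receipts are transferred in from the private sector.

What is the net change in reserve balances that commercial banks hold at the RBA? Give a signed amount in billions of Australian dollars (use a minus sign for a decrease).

RBA balance sheet:
  Assets:      Securities −$8B
  Liabilities: Bank reserves −$11B, Government deposits +$3B
Commercial banking system:
  Assets:      Reserves at CB −$11B, Securities +$8B
  Liabilities: Checkable deposits −$3B
So the change in reserve balances that commercial banks hold at the RBA is -$11 billion.

-$11 billion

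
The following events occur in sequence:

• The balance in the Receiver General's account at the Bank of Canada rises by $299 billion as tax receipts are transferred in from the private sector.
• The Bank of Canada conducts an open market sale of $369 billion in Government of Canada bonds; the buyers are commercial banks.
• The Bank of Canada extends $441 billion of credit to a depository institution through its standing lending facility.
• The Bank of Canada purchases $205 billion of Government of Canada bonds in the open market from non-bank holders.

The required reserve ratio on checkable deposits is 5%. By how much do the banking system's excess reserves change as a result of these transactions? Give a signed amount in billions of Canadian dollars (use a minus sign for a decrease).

Government account inflow $299 billion: reserves −$299B, deposits −$299B.
OMO sale (to banks) $369 billion: reserves −$369B, deposits 0.
Discount-window loan $441 billion: reserves +$441B, deposits 0.
Asset purchase (from non-banks) $205 billion: reserves +$205B, deposits +$205B.
Totals: Δreserves = −$22B, Δdeposits = −$94B.
Δrequired reserves = 5% × −$94B = −$4.7B.
Δexcess reserves = Δreserves − Δrequired = −$22B − (−$4.7B) = -$17.3 billion.

-$17.3 billion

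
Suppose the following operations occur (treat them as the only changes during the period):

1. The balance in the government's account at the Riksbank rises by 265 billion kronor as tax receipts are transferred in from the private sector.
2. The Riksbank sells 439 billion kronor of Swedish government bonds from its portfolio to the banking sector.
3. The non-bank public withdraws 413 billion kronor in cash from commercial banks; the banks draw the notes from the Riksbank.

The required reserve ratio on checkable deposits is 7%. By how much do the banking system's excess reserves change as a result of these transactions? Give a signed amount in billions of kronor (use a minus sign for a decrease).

-1069.54 billion

Government account inflow 265 billion kronor: reserves −265B, deposits −265B.
OMO sale (to banks) 439 billion kronor: reserves −439B, deposits 0.
Currency withdrawal 413 billion kronor: reserves −413B, deposits −413B.
Totals: Δreserves = −1117B, Δdeposits = −678B.
Δrequired reserves = 7% × −678B = −47.46B.
Δexcess reserves = Δreserves − Δrequired = −1117B − (−47.46B) = -1069.54 billion.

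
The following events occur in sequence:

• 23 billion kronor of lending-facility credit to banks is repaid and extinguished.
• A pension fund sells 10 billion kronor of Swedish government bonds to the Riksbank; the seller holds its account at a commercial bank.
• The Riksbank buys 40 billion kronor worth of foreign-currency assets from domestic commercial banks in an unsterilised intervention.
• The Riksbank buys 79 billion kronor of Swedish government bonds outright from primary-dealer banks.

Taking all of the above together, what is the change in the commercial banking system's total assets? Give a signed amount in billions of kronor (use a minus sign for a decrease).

Discount-window repayment 23 billion kronor: bank balance sheets shrink → −23B.
Asset purchase (from non-banks) 10 billion kronor: bank balance sheets expand → +10B.
FX purchase 40 billion kronor: just an asset swap on bank balance sheets → 0.
OMO purchase (from banks) 79 billion kronor: just an asset swap on bank balance sheets → 0.
Net: −23 + 10 + 0 + 0 = -13 billion.

-13 billion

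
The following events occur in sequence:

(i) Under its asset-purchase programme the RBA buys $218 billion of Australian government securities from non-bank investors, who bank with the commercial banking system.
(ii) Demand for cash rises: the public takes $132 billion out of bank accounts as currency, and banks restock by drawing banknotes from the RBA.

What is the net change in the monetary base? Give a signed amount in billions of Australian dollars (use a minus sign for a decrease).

+$218 billion

Asset purchase (from non-banks) $218 billion: RBA balance sheet expands → +$218B.
Currency withdrawal $132 billion: just a shift between currency and reserves — both are base money → 0.
Net: 218 + 0 = +$218 billion.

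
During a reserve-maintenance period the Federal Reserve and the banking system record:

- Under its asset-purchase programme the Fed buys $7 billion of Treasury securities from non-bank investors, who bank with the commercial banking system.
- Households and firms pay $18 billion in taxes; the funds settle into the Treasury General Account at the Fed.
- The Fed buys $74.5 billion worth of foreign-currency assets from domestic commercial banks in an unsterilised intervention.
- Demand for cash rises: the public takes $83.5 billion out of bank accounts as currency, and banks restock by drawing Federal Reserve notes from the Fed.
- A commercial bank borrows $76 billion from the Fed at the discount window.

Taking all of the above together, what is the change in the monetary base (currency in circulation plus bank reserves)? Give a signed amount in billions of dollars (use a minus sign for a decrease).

+$139.5 billion

Asset purchase (from non-banks) $7 billion: Fed balance sheet expands → +$7B.
Government account inflow $18 billion: reserves shift to a non-base liability → −$18B.
FX purchase $74.5 billion: Fed balance sheet expands → +$74.5B.
Currency withdrawal $83.5 billion: just a shift between currency and reserves — both are base money → 0.
Discount-window loan $76 billion: Fed balance sheet expands → +$76B.
Net: 7 − 18 + 74.5 + 0 + 76 = +$139.5 billion.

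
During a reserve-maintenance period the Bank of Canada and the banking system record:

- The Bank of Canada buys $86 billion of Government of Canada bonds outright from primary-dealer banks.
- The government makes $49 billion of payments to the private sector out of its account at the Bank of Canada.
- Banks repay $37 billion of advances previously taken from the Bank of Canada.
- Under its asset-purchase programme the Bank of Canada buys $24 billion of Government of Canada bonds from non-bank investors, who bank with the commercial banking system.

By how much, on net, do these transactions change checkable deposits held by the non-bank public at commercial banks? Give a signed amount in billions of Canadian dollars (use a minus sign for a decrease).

+$73 billion

Bank of Canada balance sheet:
  Assets:      Securities +$110B, Loans to banks −$37B
  Liabilities: Bank reserves +$122B, Government deposits −$49B
Commercial banking system:
  Assets:      Reserves at CB +$122B, Securities −$86B
  Liabilities: Checkable deposits +$73B, Borrowings from CB −$37B
So the change in checkable deposits held by the non-bank public at commercial banks is +$73 billion.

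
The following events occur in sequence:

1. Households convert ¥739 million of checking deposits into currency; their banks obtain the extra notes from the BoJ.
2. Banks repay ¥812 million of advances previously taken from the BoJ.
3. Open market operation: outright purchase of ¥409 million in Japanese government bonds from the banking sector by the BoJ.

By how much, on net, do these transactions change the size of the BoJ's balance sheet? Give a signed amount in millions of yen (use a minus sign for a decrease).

BoJ balance sheet:
  Assets:      Securities +¥409M, Loans to banks −¥812M
  Liabilities: Bank reserves −¥1142M, Currency in circulation +¥739M
Commercial banking system:
  Assets:      Reserves at CB −¥1142M, Securities −¥409M
  Liabilities: Checkable deposits −¥739M, Borrowings from CB −¥812M
Change in total BoJ assets = -¥403 million.

-¥403 million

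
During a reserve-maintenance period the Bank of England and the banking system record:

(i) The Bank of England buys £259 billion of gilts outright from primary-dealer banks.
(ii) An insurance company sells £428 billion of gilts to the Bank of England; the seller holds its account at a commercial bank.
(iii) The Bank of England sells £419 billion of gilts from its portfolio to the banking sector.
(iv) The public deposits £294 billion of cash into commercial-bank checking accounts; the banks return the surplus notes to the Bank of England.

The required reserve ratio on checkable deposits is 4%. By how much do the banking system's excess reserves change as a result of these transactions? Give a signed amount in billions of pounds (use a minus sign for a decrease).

+£533.12 billion

OMO purchase (from banks) £259 billion: reserves +£259B, deposits 0.
Asset purchase (from non-banks) £428 billion: reserves +£428B, deposits +£428B.
OMO sale (to banks) £419 billion: reserves −£419B, deposits 0.
Currency deposit £294 billion: reserves +£294B, deposits +£294B.
Totals: Δreserves = +£562B, Δdeposits = +£722B.
Δrequired reserves = 4% × +£722B = +£28.88B.
Δexcess reserves = Δreserves − Δrequired = +£562B − (+£28.88B) = +£533.12 billion.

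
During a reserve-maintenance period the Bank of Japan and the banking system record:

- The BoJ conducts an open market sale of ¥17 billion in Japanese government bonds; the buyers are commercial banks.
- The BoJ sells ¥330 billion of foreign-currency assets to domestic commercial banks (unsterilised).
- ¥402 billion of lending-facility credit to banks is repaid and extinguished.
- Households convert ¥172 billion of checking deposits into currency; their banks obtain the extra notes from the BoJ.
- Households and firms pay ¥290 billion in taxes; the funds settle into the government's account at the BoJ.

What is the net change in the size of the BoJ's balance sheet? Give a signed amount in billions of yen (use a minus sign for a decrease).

-¥749 billion

OMO sale (to banks) ¥17 billion: a BoJ asset is shed → −¥17B.
FX sale ¥330 billion: a BoJ asset is shed → −¥330B.
Discount-window repayment ¥402 billion: a BoJ asset is shed → −¥402B.
Currency withdrawal ¥172 billion: only the composition of liabilities changes → 0.
Government account inflow ¥290 billion: only the composition of liabilities changes → 0.
Net: −17 − 330 − 402 + 0 + 0 = -¥749 billion.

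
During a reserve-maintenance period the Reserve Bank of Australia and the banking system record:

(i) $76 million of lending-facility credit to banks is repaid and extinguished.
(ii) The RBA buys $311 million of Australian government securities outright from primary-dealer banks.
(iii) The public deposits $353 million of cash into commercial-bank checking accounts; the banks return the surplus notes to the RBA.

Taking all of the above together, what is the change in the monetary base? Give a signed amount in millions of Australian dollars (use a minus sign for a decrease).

+$235 million

RBA balance sheet:
  Assets:      Securities +$311M, Loans to banks −$76M
  Liabilities: Bank reserves +$588M, Currency in circulation −$353M
Monetary base = currency + reserves: −$353M + (+$588M) = +$235 million.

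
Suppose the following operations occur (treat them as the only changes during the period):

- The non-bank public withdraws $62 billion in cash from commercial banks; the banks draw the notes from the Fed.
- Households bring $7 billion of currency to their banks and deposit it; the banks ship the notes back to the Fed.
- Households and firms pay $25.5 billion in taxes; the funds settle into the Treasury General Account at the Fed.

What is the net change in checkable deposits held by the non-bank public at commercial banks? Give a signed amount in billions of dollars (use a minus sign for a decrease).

Fed balance sheet:
  Assets:      no change
  Liabilities: Bank reserves −$80.5B, Currency in circulation +$55B, Government deposits +$25.5B
Commercial banking system:
  Assets:      Reserves at CB −$80.5B
  Liabilities: Checkable deposits −$80.5B
So the change in checkable deposits held by the non-bank public at commercial banks is -$80.5 billion.

-$80.5 billion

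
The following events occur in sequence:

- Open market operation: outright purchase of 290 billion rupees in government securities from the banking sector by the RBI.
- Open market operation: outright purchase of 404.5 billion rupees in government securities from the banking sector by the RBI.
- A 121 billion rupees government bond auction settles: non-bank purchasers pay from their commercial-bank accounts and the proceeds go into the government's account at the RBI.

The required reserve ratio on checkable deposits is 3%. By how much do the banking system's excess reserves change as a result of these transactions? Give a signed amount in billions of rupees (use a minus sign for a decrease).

OMO purchase (from banks) 290 billion rupees: reserves +290B, deposits 0.
OMO purchase (from banks) 404.5 billion rupees: reserves +404.5B, deposits 0.
Government account inflow 121 billion rupees: reserves −121B, deposits −121B.
Totals: Δreserves = +573.5B, Δdeposits = −121B.
Δrequired reserves = 3% × −121B = −3.63B.
Δexcess reserves = Δreserves − Δrequired = +573.5B − (−3.63B) = +577.13 billion.

+577.13 billion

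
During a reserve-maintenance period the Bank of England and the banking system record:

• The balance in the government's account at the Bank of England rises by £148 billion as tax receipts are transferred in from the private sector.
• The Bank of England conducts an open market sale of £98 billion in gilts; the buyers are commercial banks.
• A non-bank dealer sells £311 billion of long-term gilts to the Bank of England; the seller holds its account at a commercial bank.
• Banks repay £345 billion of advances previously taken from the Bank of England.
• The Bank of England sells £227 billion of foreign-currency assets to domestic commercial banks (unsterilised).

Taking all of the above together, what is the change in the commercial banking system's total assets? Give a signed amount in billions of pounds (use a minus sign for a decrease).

-£182 billion

Government account inflow £148 billion: bank balance sheets shrink → −£148B.
OMO sale (to banks) £98 billion: just an asset swap on bank balance sheets → 0.
Asset purchase (from non-banks) £311 billion: bank balance sheets expand → +£311B.
Discount-window repayment £345 billion: bank balance sheets shrink → −£345B.
FX sale £227 billion: just an asset swap on bank balance sheets → 0.
Net: −148 + 0 + 311 − 345 + 0 = -£182 billion.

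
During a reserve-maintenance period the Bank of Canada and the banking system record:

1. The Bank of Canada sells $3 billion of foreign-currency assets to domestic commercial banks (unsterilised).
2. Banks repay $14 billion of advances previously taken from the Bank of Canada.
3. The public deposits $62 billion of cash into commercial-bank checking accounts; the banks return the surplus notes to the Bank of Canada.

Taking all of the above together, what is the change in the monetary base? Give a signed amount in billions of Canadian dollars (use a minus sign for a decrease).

-$17 billion

FX sale $3 billion: Bank of Canada balance sheet contracts → −$3B.
Discount-window repayment $14 billion: Bank of Canada balance sheet contracts → −$14B.
Currency deposit $62 billion: just a shift between currency and reserves — both are base money → 0.
Net: −3 − 14 + 0 = -$17 billion.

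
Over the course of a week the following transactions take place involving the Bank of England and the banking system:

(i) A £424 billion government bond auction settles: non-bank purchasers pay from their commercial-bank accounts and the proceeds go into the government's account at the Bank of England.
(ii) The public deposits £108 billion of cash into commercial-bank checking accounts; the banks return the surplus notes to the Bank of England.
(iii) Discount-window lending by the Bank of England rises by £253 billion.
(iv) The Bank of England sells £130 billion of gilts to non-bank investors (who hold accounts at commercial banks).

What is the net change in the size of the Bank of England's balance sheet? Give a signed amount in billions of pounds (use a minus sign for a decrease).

+£123 billion

Bank of England balance sheet:
  Assets:      Securities −£130B, Loans to banks +£253B
  Liabilities: Bank reserves −£193B, Currency in circulation −£108B, Government deposits +£424B
Commercial banking system:
  Assets:      Reserves at CB −£193B
  Liabilities: Checkable deposits −£446B, Borrowings from CB +£253B
Change in total Bank of England assets = +£123 billion.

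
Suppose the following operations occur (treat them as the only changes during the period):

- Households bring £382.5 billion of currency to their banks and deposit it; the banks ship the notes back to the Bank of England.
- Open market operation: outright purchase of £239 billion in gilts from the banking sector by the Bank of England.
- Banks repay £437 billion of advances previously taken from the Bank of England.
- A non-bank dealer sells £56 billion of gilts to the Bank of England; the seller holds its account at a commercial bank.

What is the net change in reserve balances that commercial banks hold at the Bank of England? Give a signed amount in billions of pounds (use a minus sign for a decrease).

+£240.5 billion

Bank of England balance sheet:
  Assets:      Securities +£295B, Loans to banks −£437B
  Liabilities: Bank reserves +£240.5B, Currency in circulation −£382.5B
Commercial banking system:
  Assets:      Reserves at CB +£240.5B, Securities −£239B
  Liabilities: Checkable deposits +£438.5B, Borrowings from CB −£437B
So the change in reserve balances that commercial banks hold at the Bank of England is +£240.5 billion.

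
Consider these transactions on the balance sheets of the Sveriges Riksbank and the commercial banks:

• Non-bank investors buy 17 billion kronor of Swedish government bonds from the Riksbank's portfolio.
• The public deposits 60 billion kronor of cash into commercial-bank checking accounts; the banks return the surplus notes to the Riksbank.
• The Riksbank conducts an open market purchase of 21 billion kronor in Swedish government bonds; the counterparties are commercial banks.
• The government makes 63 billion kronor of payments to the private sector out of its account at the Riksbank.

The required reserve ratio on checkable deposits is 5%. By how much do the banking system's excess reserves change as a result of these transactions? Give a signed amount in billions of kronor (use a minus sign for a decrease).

+121.7 billion

Asset sale (to non-banks) 17 billion kronor: reserves −17B, deposits −17B.
Currency deposit 60 billion kronor: reserves +60B, deposits +60B.
OMO purchase (from banks) 21 billion kronor: reserves +21B, deposits 0.
Government spending 63 billion kronor: reserves +63B, deposits +63B.
Totals: Δreserves = +127B, Δdeposits = +106B.
Δrequired reserves = 5% × +106B = +5.3B.
Δexcess reserves = Δreserves − Δrequired = +127B − (+5.3B) = +121.7 billion.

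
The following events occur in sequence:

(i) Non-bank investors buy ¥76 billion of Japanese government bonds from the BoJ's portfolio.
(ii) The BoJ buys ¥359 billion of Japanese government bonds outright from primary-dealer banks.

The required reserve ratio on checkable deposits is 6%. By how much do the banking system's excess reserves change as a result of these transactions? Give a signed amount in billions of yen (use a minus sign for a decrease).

Asset sale (to non-banks) ¥76 billion: reserves −¥76B, deposits −¥76B.
OMO purchase (from banks) ¥359 billion: reserves +¥359B, deposits 0.
Totals: Δreserves = +¥283B, Δdeposits = −¥76B.
Δrequired reserves = 6% × −¥76B = −¥4.56B.
Δexcess reserves = Δreserves − Δrequired = +¥283B − (−¥4.56B) = +¥287.56 billion.

+¥287.56 billion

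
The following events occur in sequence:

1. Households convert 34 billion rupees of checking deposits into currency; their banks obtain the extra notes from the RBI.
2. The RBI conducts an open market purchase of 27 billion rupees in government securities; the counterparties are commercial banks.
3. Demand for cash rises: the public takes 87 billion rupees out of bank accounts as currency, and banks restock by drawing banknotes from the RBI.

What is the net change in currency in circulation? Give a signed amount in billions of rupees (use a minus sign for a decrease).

+121 billion

RBI balance sheet:
  Assets:      Securities +27B
  Liabilities: Bank reserves −94B, Currency in circulation +121B
Commercial banking system:
  Assets:      Reserves at CB −94B, Securities −27B
  Liabilities: Checkable deposits −121B
So the change in currency in circulation is +121 billion.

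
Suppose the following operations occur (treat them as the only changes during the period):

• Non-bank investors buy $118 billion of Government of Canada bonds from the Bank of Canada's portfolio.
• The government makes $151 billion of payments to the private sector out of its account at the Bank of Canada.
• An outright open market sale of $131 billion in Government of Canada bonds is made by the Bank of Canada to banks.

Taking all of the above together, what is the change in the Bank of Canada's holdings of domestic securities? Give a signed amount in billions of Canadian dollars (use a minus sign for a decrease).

-$249 billion

Asset sale (to non-banks) $118 billion: securities removed from the Bank of Canada's portfolio → −$118B.
Government spending $151 billion: the Bank of Canada's securities portfolio is untouched → 0.
OMO sale (to banks) $131 billion: securities removed from the Bank of Canada's portfolio → −$131B.
Net: −118 + 0 − 131 = -$249 billion.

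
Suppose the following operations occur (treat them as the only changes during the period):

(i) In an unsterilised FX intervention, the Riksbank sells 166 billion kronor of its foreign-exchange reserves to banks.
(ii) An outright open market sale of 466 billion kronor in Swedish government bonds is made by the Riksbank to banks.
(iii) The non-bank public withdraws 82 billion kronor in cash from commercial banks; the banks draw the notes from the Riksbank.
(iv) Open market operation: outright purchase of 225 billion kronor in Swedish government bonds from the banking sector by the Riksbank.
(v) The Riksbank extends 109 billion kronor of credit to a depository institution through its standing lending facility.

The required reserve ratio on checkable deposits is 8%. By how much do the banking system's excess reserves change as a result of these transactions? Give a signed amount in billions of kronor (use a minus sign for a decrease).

FX sale 166 billion kronor: reserves −166B, deposits 0.
OMO sale (to banks) 466 billion kronor: reserves −466B, deposits 0.
Currency withdrawal 82 billion kronor: reserves −82B, deposits −82B.
OMO purchase (from banks) 225 billion kronor: reserves +225B, deposits 0.
Discount-window loan 109 billion kronor: reserves +109B, deposits 0.
Totals: Δreserves = −380B, Δdeposits = −82B.
Δrequired reserves = 8% × −82B = −6.56B.
Δexcess reserves = Δreserves − Δrequired = −380B − (−6.56B) = -373.44 billion.

-373.44 billion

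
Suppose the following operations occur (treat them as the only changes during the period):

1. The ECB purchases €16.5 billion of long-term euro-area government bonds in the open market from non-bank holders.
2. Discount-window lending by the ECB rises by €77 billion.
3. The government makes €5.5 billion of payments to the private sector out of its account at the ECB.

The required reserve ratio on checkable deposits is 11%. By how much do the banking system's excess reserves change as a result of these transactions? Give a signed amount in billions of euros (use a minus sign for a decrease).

+€96.58 billion

Asset purchase (from non-banks) €16.5 billion: reserves +€16.5B, deposits +€16.5B.
Discount-window loan €77 billion: reserves +€77B, deposits 0.
Government spending €5.5 billion: reserves +€5.5B, deposits +€5.5B.
Totals: Δreserves = +€99B, Δdeposits = +€22B.
Δrequired reserves = 11% × +€22B = +€2.42B.
Δexcess reserves = Δreserves − Δrequired = +€99B − (+€2.42B) = +€96.58 billion.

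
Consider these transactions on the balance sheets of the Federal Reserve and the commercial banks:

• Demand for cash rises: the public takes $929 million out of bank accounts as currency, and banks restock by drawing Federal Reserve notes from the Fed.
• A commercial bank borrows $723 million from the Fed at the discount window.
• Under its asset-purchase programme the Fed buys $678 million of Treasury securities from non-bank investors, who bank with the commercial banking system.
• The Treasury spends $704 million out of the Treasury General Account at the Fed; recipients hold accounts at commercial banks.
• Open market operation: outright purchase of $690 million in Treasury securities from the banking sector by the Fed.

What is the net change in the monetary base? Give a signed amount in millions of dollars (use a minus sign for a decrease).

+$2795 million

Currency withdrawal $929 million: just a shift between currency and reserves — both are base money → 0.
Discount-window loan $723 million: Fed balance sheet expands → +$723M.
Asset purchase (from non-banks) $678 million: Fed balance sheet expands → +$678M.
Government spending $704 million: a non-base liability converts back to reserves → +$704M.
OMO purchase (from banks) $690 million: Fed balance sheet expands → +$690M.
Net: 0 + 723 + 678 + 704 + 690 = +$2795 million.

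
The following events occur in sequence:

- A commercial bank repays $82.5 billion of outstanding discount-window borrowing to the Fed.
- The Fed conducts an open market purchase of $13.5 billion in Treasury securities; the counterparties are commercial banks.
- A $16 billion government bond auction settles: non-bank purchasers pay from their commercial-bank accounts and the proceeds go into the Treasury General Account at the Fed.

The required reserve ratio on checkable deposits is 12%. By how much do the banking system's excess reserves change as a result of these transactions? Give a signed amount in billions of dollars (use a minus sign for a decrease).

-$83.08 billion

Discount-window repayment $82.5 billion: reserves −$82.5B, deposits 0.
OMO purchase (from banks) $13.5 billion: reserves +$13.5B, deposits 0.
Government account inflow $16 billion: reserves −$16B, deposits −$16B.
Totals: Δreserves = −$85B, Δdeposits = −$16B.
Δrequired reserves = 12% × −$16B = −$1.92B.
Δexcess reserves = Δreserves − Δrequired = −$85B − (−$1.92B) = -$83.08 billion.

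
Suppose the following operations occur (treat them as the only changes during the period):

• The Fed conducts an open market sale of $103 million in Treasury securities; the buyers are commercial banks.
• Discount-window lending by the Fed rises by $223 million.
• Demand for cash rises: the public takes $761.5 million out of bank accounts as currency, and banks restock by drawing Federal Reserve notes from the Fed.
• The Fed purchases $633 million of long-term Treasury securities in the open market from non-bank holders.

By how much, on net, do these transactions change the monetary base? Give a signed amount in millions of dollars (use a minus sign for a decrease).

+$753 million

OMO sale (to banks) $103 million: Fed balance sheet contracts → −$103M.
Discount-window loan $223 million: Fed balance sheet expands → +$223M.
Currency withdrawal $761.5 million: just a shift between currency and reserves — both are base money → 0.
Asset purchase (from non-banks) $633 million: Fed balance sheet expands → +$633M.
Net: −103 + 223 + 0 + 633 = +$753 million.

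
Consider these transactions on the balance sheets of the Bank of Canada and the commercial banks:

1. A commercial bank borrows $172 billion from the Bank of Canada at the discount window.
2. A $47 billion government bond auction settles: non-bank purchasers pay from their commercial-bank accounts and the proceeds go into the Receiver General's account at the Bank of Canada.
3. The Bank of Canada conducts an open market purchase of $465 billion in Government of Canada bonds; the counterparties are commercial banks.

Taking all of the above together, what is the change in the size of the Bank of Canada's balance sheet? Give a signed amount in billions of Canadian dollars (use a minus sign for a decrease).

Discount-window loan $172 billion: a Bank of Canada asset is acquired → +$172B.
Government account inflow $47 billion: only the composition of liabilities changes → 0.
OMO purchase (from banks) $465 billion: a Bank of Canada asset is acquired → +$465B.
Net: 172 + 0 + 465 = +$637 billion.

+$637 billion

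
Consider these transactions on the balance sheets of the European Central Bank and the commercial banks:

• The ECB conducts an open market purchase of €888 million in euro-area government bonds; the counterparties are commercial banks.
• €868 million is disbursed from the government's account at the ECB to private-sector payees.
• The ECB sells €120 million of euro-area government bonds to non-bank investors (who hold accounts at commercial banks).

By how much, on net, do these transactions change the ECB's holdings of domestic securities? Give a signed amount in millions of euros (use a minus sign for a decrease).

OMO purchase (from banks) €888 million: securities added to the ECB's portfolio → +€888M.
Government spending €868 million: the ECB's securities portfolio is untouched → 0.
Asset sale (to non-banks) €120 million: securities removed from the ECB's portfolio → −€120M.
Net: 888 + 0 − 120 = +€768 million.

+€768 million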